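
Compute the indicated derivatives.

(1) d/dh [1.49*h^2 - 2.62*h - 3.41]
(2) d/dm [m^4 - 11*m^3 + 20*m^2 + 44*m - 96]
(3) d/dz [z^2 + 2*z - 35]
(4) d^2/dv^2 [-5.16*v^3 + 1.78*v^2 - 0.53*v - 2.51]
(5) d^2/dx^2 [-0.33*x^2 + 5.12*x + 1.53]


(1) = 2.98*h - 2.62
(2) = 4*m^3 - 33*m^2 + 40*m + 44
(3) = 2*z + 2
(4) = 3.56 - 30.96*v
(5) = -0.660000000000000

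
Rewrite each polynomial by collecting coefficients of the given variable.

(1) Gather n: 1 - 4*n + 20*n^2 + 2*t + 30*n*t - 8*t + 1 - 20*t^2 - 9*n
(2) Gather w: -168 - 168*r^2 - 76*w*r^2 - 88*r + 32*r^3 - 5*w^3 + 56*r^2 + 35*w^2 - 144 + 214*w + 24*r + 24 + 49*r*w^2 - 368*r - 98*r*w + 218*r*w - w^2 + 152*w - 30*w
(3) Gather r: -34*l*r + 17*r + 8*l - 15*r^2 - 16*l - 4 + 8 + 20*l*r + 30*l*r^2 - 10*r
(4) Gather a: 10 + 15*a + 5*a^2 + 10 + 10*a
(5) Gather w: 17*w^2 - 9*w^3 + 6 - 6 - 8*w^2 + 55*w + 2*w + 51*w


(1) = 20*n^2 + n*(30*t - 13) - 20*t^2 - 6*t + 2
(2) = 32*r^3 - 112*r^2 - 432*r - 5*w^3 + w^2*(49*r + 34) + w*(-76*r^2 + 120*r + 336) - 288
(3) = -8*l + r^2*(30*l - 15) + r*(7 - 14*l) + 4
(4) = 5*a^2 + 25*a + 20
(5) = -9*w^3 + 9*w^2 + 108*w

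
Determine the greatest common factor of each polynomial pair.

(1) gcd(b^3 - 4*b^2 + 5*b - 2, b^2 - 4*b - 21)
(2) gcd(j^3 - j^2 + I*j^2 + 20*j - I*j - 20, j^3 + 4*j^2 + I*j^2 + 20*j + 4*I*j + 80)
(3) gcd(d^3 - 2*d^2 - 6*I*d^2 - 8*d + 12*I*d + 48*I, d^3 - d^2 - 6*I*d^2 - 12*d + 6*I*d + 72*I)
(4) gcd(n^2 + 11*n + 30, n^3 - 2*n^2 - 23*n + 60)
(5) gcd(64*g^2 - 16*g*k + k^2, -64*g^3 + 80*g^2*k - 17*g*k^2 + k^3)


(1) = 1
(2) = j^2 + I*j + 20
(3) = gcd((d - 4)*(d + 2)*(d - 6*I), (d - 4)*(d + 3)*(d - 6*I)) = d^2 + d*(-4 - 6*I) + 24*I
(4) = gcd((n + 5)*(n + 6), (n - 4)*(n - 3)*(n + 5)) = n + 5
(5) = gcd((-8*g + k)^2, (-8*g + k)^2*(-g + k)) = 64*g^2 - 16*g*k + k^2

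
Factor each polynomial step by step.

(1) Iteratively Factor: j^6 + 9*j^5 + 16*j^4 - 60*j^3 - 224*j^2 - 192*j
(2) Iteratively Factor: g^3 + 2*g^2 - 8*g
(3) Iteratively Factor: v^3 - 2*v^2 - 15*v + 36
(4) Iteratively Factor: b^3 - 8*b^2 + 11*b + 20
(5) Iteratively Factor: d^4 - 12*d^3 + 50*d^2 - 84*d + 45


(1) = (j + 4)*(j^5 + 5*j^4 - 4*j^3 - 44*j^2 - 48*j) = j*(j + 4)*(j^4 + 5*j^3 - 4*j^2 - 44*j - 48) = j*(j + 2)*(j + 4)*(j^3 + 3*j^2 - 10*j - 24) = j*(j + 2)^2*(j + 4)*(j^2 + j - 12) = j*(j + 2)^2*(j + 4)^2*(j - 3)
(2) = (g)*(g^2 + 2*g - 8) = g*(g - 2)*(g + 4)
(3) = (v + 4)*(v^2 - 6*v + 9) = (v - 3)*(v + 4)*(v - 3)
(4) = (b - 5)*(b^2 - 3*b - 4) = (b - 5)*(b + 1)*(b - 4)
(5) = (d - 5)*(d^3 - 7*d^2 + 15*d - 9) = (d - 5)*(d - 1)*(d^2 - 6*d + 9) = (d - 5)*(d - 3)*(d - 1)*(d - 3)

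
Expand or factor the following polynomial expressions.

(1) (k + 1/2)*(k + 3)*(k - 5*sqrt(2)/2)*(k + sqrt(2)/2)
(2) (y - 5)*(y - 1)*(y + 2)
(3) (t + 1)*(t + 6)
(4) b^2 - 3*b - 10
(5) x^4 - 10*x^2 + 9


(1) = k^4 - 2*sqrt(2)*k^3 + 7*k^3/2 - 7*sqrt(2)*k^2 - k^2 - 35*k/4 - 3*sqrt(2)*k - 15/4
(2) = y^3 - 4*y^2 - 7*y + 10
(3) = t^2 + 7*t + 6
(4) = (b - 5)*(b + 2)
(5) = (x - 3)*(x - 1)*(x + 1)*(x + 3)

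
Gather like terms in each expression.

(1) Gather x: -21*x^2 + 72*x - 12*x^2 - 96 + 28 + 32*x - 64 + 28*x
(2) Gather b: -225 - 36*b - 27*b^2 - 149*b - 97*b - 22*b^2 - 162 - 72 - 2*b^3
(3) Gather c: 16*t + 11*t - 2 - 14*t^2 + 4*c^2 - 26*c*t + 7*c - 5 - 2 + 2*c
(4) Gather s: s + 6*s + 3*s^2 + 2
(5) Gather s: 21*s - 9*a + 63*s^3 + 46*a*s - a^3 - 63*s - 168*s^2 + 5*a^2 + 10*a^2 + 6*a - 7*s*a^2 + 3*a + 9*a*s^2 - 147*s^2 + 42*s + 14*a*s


(1) = -33*x^2 + 132*x - 132
(2) = -2*b^3 - 49*b^2 - 282*b - 459
(3) = 4*c^2 + c*(9 - 26*t) - 14*t^2 + 27*t - 9
(4) = 3*s^2 + 7*s + 2
(5) = -a^3 + 15*a^2 + 63*s^3 + s^2*(9*a - 315) + s*(-7*a^2 + 60*a)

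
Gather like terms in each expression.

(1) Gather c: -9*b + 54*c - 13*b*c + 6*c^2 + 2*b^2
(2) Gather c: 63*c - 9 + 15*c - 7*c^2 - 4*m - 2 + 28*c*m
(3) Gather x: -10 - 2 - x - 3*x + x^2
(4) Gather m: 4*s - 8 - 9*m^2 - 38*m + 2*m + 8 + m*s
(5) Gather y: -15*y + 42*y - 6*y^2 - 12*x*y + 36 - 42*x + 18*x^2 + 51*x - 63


(1) = 2*b^2 - 9*b + 6*c^2 + c*(54 - 13*b)
(2) = -7*c^2 + c*(28*m + 78) - 4*m - 11
(3) = x^2 - 4*x - 12
(4) = -9*m^2 + m*(s - 36) + 4*s
(5) = 18*x^2 + 9*x - 6*y^2 + y*(27 - 12*x) - 27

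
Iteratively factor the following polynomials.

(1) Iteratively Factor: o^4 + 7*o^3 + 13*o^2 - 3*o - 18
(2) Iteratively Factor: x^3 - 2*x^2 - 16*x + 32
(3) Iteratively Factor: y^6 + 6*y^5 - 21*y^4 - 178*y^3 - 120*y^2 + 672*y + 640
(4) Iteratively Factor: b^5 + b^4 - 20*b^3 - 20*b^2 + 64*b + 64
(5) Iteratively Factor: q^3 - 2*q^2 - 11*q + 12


(1) = (o + 3)*(o^3 + 4*o^2 + o - 6) = (o + 2)*(o + 3)*(o^2 + 2*o - 3) = (o + 2)*(o + 3)^2*(o - 1)
(2) = (x - 4)*(x^2 + 2*x - 8) = (x - 4)*(x - 2)*(x + 4)
(3) = (y + 4)*(y^5 + 2*y^4 - 29*y^3 - 62*y^2 + 128*y + 160) = (y + 4)^2*(y^4 - 2*y^3 - 21*y^2 + 22*y + 40) = (y - 5)*(y + 4)^2*(y^3 + 3*y^2 - 6*y - 8) = (y - 5)*(y + 4)^3*(y^2 - y - 2) = (y - 5)*(y - 2)*(y + 4)^3*(y + 1)
(4) = (b + 4)*(b^4 - 3*b^3 - 8*b^2 + 12*b + 16) = (b - 2)*(b + 4)*(b^3 - b^2 - 10*b - 8) = (b - 2)*(b + 1)*(b + 4)*(b^2 - 2*b - 8) = (b - 2)*(b + 1)*(b + 2)*(b + 4)*(b - 4)
(5) = (q - 1)*(q^2 - q - 12) = (q - 4)*(q - 1)*(q + 3)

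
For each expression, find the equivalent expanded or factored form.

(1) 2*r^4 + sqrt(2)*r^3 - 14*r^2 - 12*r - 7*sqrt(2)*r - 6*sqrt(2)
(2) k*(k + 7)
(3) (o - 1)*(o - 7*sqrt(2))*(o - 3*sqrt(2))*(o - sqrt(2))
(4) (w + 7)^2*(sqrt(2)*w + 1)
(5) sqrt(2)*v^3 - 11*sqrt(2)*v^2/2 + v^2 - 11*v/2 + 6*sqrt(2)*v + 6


(1) = (r - 3)*(r + 2)*(sqrt(2)*r + 1)*(sqrt(2)*r + sqrt(2))
(2) = k^2 + 7*k
(3) = o^4 - 11*sqrt(2)*o^3 - o^3 + 11*sqrt(2)*o^2 + 62*o^2 - 62*o - 42*sqrt(2)*o + 42*sqrt(2)
(4) = sqrt(2)*w^3 + w^2 + 14*sqrt(2)*w^2 + 14*w + 49*sqrt(2)*w + 49
(5) = (v - 4)*(v - 3/2)*(sqrt(2)*v + 1)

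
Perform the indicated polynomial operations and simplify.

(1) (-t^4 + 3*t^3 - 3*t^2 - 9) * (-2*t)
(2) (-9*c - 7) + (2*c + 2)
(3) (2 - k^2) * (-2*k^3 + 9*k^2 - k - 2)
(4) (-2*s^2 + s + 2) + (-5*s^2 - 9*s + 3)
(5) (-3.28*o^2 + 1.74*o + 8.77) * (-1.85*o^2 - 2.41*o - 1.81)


(1) = 2*t^5 - 6*t^4 + 6*t^3 + 18*t
(2) = -7*c - 5
(3) = 2*k^5 - 9*k^4 - 3*k^3 + 20*k^2 - 2*k - 4
(4) = -7*s^2 - 8*s + 5
(5) = 6.068*o^4 + 4.6858*o^3 - 14.4811*o^2 - 24.2851*o - 15.8737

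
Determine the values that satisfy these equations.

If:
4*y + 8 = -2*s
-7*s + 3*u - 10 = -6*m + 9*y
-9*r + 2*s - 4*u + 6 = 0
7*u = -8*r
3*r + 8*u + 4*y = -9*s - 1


Then:
m = 989/524
r = 392/131
s = 475/131
u = -448/131
y = -999/262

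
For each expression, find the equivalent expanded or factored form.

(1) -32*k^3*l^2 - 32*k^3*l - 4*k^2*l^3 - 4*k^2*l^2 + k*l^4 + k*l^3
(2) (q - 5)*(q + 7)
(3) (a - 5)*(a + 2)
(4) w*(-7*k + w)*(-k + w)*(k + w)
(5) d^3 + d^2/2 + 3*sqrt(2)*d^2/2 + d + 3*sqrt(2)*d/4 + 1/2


(1) = l*(-8*k + l)*(4*k + l)*(k*l + k)
(2) = q^2 + 2*q - 35
(3) = a^2 - 3*a - 10
(4) = 7*k^3*w - k^2*w^2 - 7*k*w^3 + w^4
(5) = (d + 1/2)*(d + sqrt(2)/2)*(d + sqrt(2))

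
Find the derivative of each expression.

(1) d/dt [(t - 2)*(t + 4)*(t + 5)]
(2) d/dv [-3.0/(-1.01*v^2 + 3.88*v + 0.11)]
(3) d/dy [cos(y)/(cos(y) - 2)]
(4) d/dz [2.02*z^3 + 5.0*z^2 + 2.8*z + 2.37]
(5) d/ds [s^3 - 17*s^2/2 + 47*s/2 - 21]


(1) = 3*t^2 + 14*t + 2
(2) = (11.64 - 6.06*v)/(-1.01*v^2 + 3.88*v + 0.11)^2
(3) = 2*sin(y)/(cos(y) - 2)^2
(4) = 6.06*z^2 + 10.0*z + 2.8
(5) = 3*s^2 - 17*s + 47/2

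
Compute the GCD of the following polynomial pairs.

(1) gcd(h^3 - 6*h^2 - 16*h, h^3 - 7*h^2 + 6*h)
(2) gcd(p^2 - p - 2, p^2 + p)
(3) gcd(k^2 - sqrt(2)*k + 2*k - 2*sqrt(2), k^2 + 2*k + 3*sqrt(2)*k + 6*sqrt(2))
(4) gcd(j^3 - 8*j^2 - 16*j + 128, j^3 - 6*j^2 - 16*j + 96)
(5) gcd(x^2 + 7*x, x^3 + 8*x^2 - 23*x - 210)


(1) = gcd(h*(h - 8)*(h + 2), h*(h - 6)*(h - 1)) = h
(2) = p + 1
(3) = k + 2
(4) = gcd((j - 8)*(j - 4)*(j + 4), (j - 6)*(j - 4)*(j + 4)) = j^2 - 16
(5) = gcd(x*(x + 7), (x - 5)*(x + 6)*(x + 7)) = x + 7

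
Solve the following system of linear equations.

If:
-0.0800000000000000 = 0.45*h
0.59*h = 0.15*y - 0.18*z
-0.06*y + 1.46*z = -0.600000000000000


Then:
h = -0.18
y = -1.25
z = -0.46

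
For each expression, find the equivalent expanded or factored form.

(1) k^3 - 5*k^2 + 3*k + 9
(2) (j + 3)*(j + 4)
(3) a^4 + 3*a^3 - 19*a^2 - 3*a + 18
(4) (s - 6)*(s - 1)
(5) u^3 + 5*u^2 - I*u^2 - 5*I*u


(1) = (k - 3)^2*(k + 1)
(2) = j^2 + 7*j + 12
(3) = (a - 3)*(a - 1)*(a + 1)*(a + 6)
(4) = s^2 - 7*s + 6
(5) = u*(u + 5)*(u - I)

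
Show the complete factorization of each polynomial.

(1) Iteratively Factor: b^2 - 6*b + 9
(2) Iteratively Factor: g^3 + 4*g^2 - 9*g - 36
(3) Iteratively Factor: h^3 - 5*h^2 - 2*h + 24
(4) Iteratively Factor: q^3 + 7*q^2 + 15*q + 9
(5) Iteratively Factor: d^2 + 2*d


(1) = (b - 3)*(b - 3)
(2) = (g + 4)*(g^2 - 9) = (g - 3)*(g + 4)*(g + 3)
(3) = (h - 4)*(h^2 - h - 6) = (h - 4)*(h + 2)*(h - 3)
(4) = (q + 3)*(q^2 + 4*q + 3) = (q + 1)*(q + 3)*(q + 3)
(5) = (d + 2)*(d)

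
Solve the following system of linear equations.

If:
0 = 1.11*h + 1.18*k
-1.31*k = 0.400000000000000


Then:
h = 0.32
k = -0.31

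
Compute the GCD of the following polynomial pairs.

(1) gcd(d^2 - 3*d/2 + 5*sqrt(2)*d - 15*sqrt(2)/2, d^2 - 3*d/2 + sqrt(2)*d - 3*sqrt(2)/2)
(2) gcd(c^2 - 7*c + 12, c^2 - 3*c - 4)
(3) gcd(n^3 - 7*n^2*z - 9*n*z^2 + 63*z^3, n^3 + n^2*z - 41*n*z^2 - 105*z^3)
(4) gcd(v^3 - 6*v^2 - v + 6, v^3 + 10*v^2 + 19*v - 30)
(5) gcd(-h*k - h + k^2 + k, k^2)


(1) = gcd((d - 3/2)*(d + 5*sqrt(2)), (d - 3/2)*(d + sqrt(2))) = d - 3/2
(2) = c - 4
(3) = gcd((n - 7*z)*(n - 3*z)*(n + 3*z), (n - 7*z)*(n + 3*z)*(n + 5*z)) = -n^2 + 4*n*z + 21*z^2
(4) = v - 1
(5) = gcd((-h + k)*(k + 1), k^2) = 1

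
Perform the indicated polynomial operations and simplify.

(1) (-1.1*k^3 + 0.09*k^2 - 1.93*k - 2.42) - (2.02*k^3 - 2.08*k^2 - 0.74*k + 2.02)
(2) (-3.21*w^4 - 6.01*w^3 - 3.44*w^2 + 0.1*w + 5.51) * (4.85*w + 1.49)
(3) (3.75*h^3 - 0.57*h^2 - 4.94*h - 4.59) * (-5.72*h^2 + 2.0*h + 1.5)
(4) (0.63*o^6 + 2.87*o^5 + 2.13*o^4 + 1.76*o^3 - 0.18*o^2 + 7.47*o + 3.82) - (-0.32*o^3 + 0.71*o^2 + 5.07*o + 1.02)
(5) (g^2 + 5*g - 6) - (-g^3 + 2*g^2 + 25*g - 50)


(1) = -3.12*k^3 + 2.17*k^2 - 1.19*k - 4.44
(2) = -15.5685*w^5 - 33.9314*w^4 - 25.6389*w^3 - 4.6406*w^2 + 26.8725*w + 8.2099
(3) = -21.45*h^5 + 10.7604*h^4 + 32.7418*h^3 + 15.5198*h^2 - 16.59*h - 6.885
(4) = 0.63*o^6 + 2.87*o^5 + 2.13*o^4 + 2.08*o^3 - 0.89*o^2 + 2.4*o + 2.8
(5) = g^3 - g^2 - 20*g + 44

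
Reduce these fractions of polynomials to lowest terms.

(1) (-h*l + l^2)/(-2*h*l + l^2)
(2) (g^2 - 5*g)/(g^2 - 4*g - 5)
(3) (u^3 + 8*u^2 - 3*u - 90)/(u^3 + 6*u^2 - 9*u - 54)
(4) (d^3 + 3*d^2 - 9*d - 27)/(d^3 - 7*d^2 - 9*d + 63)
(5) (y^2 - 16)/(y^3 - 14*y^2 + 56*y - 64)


(1) = (h - l)/(2*h - l)
(2) = g/(g + 1)
(3) = (u + 5)/(u + 3)
(4) = (d + 3)/(d - 7)
(5) = (y + 4)/(y^2 - 10*y + 16)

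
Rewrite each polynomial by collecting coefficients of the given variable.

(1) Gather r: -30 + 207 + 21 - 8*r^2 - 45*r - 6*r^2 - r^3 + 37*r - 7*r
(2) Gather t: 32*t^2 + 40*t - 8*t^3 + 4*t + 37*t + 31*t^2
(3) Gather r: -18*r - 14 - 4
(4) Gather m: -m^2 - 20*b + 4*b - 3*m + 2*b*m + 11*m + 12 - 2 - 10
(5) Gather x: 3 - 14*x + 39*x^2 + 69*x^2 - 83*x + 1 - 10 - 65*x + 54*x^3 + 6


(1) = -r^3 - 14*r^2 - 15*r + 198
(2) = -8*t^3 + 63*t^2 + 81*t
(3) = -18*r - 18
(4) = -16*b - m^2 + m*(2*b + 8)
(5) = 54*x^3 + 108*x^2 - 162*x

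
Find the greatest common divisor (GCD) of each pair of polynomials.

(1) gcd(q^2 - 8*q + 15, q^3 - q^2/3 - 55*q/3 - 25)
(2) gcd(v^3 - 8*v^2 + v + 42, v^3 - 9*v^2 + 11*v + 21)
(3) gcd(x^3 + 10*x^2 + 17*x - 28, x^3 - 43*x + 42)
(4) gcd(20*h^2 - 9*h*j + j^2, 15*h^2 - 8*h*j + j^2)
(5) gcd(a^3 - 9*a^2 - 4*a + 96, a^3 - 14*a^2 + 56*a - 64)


(1) = q - 5
(2) = v^2 - 10*v + 21
(3) = gcd((x - 1)*(x + 4)*(x + 7), (x - 6)*(x - 1)*(x + 7)) = x^2 + 6*x - 7
(4) = 5*h - j
(5) = gcd((a - 8)*(a - 4)*(a + 3), (a - 8)*(a - 4)*(a - 2)) = a^2 - 12*a + 32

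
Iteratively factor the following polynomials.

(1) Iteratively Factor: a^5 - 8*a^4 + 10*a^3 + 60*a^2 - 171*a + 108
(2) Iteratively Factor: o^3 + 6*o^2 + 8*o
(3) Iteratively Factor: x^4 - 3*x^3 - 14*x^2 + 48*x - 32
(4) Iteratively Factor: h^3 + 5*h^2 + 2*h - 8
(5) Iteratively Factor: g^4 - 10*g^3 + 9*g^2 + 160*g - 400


(1) = (a - 1)*(a^4 - 7*a^3 + 3*a^2 + 63*a - 108) = (a - 1)*(a + 3)*(a^3 - 10*a^2 + 33*a - 36) = (a - 3)*(a - 1)*(a + 3)*(a^2 - 7*a + 12) = (a - 4)*(a - 3)*(a - 1)*(a + 3)*(a - 3)
(2) = (o + 2)*(o^2 + 4*o) = o*(o + 2)*(o + 4)
(3) = (x - 4)*(x^3 + x^2 - 10*x + 8) = (x - 4)*(x + 4)*(x^2 - 3*x + 2) = (x - 4)*(x - 2)*(x + 4)*(x - 1)
(4) = (h - 1)*(h^2 + 6*h + 8) = (h - 1)*(h + 4)*(h + 2)
(5) = (g - 4)*(g^3 - 6*g^2 - 15*g + 100) = (g - 4)*(g + 4)*(g^2 - 10*g + 25) = (g - 5)*(g - 4)*(g + 4)*(g - 5)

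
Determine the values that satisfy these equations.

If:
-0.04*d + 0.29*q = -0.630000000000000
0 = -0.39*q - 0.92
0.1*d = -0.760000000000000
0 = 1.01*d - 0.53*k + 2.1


Then:
No Solution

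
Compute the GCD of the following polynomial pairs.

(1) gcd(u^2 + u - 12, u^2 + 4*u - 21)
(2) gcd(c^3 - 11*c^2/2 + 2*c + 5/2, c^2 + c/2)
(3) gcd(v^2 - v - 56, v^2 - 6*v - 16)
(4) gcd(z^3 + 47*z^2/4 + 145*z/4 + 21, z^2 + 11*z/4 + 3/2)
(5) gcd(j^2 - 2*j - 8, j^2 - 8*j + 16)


(1) = u - 3
(2) = c + 1/2
(3) = v - 8
(4) = gcd((z + 3/4)*(z + 4)*(z + 7), (z + 3/4)*(z + 2)) = z + 3/4
(5) = j - 4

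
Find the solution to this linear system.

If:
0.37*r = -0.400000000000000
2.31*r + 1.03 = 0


Then:
No Solution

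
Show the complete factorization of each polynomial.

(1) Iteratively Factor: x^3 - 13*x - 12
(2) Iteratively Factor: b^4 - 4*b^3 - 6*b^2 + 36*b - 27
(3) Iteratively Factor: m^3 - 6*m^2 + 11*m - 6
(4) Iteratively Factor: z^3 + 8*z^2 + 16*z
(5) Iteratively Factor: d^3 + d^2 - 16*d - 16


(1) = (x + 1)*(x^2 - x - 12) = (x + 1)*(x + 3)*(x - 4)
(2) = (b - 1)*(b^3 - 3*b^2 - 9*b + 27) = (b - 3)*(b - 1)*(b^2 - 9) = (b - 3)^2*(b - 1)*(b + 3)
(3) = (m - 2)*(m^2 - 4*m + 3) = (m - 2)*(m - 1)*(m - 3)
(4) = (z + 4)*(z^2 + 4*z) = (z + 4)^2*(z)
(5) = (d + 1)*(d^2 - 16) = (d - 4)*(d + 1)*(d + 4)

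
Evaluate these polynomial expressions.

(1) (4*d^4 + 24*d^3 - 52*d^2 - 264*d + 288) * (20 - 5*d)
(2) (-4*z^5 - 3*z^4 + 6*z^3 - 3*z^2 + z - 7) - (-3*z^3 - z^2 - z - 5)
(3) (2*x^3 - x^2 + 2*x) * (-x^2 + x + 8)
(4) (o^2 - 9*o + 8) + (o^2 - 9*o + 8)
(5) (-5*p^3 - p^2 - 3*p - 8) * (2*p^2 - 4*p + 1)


(1) = -20*d^5 - 40*d^4 + 740*d^3 + 280*d^2 - 6720*d + 5760
(2) = -4*z^5 - 3*z^4 + 9*z^3 - 2*z^2 + 2*z - 2
(3) = -2*x^5 + 3*x^4 + 13*x^3 - 6*x^2 + 16*x
(4) = 2*o^2 - 18*o + 16
(5) = -10*p^5 + 18*p^4 - 7*p^3 - 5*p^2 + 29*p - 8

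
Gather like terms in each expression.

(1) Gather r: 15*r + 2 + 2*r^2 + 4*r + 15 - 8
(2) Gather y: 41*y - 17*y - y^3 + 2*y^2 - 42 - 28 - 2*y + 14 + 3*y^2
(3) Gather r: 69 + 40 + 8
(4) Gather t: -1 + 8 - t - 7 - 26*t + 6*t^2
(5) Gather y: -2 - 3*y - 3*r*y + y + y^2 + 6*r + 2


(1) = 2*r^2 + 19*r + 9
(2) = -y^3 + 5*y^2 + 22*y - 56
(3) = 117
(4) = 6*t^2 - 27*t
(5) = 6*r + y^2 + y*(-3*r - 2)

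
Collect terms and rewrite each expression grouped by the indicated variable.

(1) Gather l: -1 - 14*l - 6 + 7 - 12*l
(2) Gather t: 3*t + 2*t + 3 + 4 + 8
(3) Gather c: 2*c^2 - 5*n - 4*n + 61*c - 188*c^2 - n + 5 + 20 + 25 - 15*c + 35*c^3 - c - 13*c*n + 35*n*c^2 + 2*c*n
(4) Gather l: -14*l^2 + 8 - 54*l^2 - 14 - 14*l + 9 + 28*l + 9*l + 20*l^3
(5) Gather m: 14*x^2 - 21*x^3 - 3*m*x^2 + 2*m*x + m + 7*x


(1) = -26*l
(2) = 5*t + 15
(3) = 35*c^3 + c^2*(35*n - 186) + c*(45 - 11*n) - 10*n + 50
(4) = 20*l^3 - 68*l^2 + 23*l + 3
(5) = m*(-3*x^2 + 2*x + 1) - 21*x^3 + 14*x^2 + 7*x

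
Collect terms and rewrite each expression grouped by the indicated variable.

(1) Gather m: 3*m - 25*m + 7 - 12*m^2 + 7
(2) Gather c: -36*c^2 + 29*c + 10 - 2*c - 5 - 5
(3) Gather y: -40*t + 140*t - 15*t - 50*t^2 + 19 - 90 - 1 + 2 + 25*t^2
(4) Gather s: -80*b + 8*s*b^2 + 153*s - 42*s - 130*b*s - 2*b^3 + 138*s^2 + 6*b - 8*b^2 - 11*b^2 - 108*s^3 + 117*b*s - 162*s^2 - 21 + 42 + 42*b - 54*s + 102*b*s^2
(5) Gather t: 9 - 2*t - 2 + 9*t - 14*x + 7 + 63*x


(1) = -12*m^2 - 22*m + 14
(2) = -36*c^2 + 27*c
(3) = -25*t^2 + 85*t - 70
(4) = -2*b^3 - 19*b^2 - 32*b - 108*s^3 + s^2*(102*b - 24) + s*(8*b^2 - 13*b + 57) + 21
(5) = 7*t + 49*x + 14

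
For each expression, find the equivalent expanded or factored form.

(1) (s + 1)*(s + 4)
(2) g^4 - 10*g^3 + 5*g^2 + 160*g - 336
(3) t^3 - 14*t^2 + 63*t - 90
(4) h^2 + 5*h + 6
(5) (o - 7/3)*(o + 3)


(1) = s^2 + 5*s + 4
(2) = (g - 7)*(g - 4)*(g - 3)*(g + 4)
(3) = (t - 6)*(t - 5)*(t - 3)
(4) = (h + 2)*(h + 3)
(5) = o^2 + 2*o/3 - 7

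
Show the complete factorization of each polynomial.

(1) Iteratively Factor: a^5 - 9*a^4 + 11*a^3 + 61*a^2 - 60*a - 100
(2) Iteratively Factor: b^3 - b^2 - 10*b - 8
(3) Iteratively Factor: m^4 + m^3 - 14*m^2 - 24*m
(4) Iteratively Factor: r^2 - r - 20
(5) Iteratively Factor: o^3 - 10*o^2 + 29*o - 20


(1) = (a - 2)*(a^4 - 7*a^3 - 3*a^2 + 55*a + 50) = (a - 2)*(a + 2)*(a^3 - 9*a^2 + 15*a + 25) = (a - 2)*(a + 1)*(a + 2)*(a^2 - 10*a + 25) = (a - 5)*(a - 2)*(a + 1)*(a + 2)*(a - 5)
(2) = (b - 4)*(b^2 + 3*b + 2) = (b - 4)*(b + 1)*(b + 2)
(3) = (m + 2)*(m^3 - m^2 - 12*m) = (m - 4)*(m + 2)*(m^2 + 3*m) = (m - 4)*(m + 2)*(m + 3)*(m)
(4) = (r + 4)*(r - 5)
(5) = (o - 5)*(o^2 - 5*o + 4) = (o - 5)*(o - 1)*(o - 4)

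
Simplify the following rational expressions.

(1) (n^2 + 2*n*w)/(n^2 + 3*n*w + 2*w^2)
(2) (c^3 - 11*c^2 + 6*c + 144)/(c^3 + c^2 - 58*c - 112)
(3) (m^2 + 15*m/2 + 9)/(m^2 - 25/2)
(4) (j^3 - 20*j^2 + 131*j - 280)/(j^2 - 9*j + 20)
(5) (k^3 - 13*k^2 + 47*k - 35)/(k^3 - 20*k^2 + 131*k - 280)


(1) = n/(n + w)
(2) = (c^2 - 3*c - 18)/(c^2 + 9*c + 14)
(3) = (2*m^2 + 15*m + 18)/(2*m^2 - 25)
(4) = (j^2 - 15*j + 56)/(j - 4)
(5) = (k - 1)/(k - 8)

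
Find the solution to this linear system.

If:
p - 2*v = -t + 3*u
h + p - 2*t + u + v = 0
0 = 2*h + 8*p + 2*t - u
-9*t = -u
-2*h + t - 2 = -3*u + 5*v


Then:
h = 30/161
p = -4/161
t = 4/161
u = 36/161
v = -54/161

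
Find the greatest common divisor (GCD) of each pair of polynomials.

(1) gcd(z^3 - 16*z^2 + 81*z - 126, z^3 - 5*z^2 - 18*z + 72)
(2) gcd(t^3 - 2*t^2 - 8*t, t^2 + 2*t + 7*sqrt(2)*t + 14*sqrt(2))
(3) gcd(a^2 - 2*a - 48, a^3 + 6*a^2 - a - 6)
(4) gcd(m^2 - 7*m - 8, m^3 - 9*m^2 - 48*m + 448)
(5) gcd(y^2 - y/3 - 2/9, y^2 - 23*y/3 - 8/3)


(1) = z^2 - 9*z + 18
(2) = gcd(t*(t - 4)*(t + 2), (t + 2)*(t + 7*sqrt(2))) = t + 2
(3) = gcd((a - 8)*(a + 6), (a - 1)*(a + 1)*(a + 6)) = a + 6
(4) = gcd((m - 8)*(m + 1), (m - 8)^2*(m + 7)) = m - 8
(5) = gcd((y - 2/3)*(y + 1/3), (y - 8)*(y + 1/3)) = y + 1/3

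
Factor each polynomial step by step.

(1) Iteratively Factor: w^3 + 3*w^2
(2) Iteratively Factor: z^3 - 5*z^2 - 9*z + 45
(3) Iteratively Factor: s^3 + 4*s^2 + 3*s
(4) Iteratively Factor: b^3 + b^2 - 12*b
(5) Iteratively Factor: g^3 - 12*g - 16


(1) = (w)*(w^2 + 3*w) = w^2*(w + 3)
(2) = (z - 3)*(z^2 - 2*z - 15) = (z - 5)*(z - 3)*(z + 3)
(3) = (s + 3)*(s^2 + s) = s*(s + 3)*(s + 1)
(4) = (b - 3)*(b^2 + 4*b) = b*(b - 3)*(b + 4)
(5) = (g + 2)*(g^2 - 2*g - 8) = (g - 4)*(g + 2)*(g + 2)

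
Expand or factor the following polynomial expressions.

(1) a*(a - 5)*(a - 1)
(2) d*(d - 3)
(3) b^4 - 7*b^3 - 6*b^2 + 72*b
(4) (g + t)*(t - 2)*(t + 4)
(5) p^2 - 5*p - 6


(1) = a^3 - 6*a^2 + 5*a
(2) = d^2 - 3*d
(3) = b*(b - 6)*(b - 4)*(b + 3)
(4) = g*t^2 + 2*g*t - 8*g + t^3 + 2*t^2 - 8*t
(5) = (p - 6)*(p + 1)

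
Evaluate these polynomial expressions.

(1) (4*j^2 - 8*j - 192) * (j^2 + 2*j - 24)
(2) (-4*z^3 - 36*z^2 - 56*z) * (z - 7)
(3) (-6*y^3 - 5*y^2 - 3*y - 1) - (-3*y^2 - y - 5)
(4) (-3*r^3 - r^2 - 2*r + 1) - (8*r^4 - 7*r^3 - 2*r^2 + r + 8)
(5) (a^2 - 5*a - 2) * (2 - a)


(1) = 4*j^4 - 304*j^2 - 192*j + 4608
(2) = -4*z^4 - 8*z^3 + 196*z^2 + 392*z
(3) = -6*y^3 - 2*y^2 - 2*y + 4
(4) = -8*r^4 + 4*r^3 + r^2 - 3*r - 7
(5) = -a^3 + 7*a^2 - 8*a - 4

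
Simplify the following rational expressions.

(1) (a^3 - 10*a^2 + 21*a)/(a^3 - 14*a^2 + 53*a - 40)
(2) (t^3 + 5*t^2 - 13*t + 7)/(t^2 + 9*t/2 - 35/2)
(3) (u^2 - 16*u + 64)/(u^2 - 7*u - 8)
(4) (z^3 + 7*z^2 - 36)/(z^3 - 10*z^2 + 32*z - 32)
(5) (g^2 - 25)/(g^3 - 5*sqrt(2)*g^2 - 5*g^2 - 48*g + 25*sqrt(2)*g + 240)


(1) = (a^3 - 10*a^2 + 21*a)/(a^3 - 14*a^2 + 53*a - 40)
(2) = (2*t^2 - 4*t + 2)/(2*t - 5)
(3) = (u - 8)/(u + 1)
(4) = (z^2 + 9*z + 18)/(z^2 - 8*z + 16)
(5) = (g + 5)/(g^2 - 5*sqrt(2)*g - 48)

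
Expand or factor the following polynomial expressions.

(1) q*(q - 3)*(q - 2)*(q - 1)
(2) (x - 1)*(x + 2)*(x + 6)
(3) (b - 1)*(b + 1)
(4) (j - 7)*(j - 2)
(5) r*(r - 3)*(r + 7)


(1) = q^4 - 6*q^3 + 11*q^2 - 6*q
(2) = x^3 + 7*x^2 + 4*x - 12
(3) = b^2 - 1
(4) = j^2 - 9*j + 14
(5) = r^3 + 4*r^2 - 21*r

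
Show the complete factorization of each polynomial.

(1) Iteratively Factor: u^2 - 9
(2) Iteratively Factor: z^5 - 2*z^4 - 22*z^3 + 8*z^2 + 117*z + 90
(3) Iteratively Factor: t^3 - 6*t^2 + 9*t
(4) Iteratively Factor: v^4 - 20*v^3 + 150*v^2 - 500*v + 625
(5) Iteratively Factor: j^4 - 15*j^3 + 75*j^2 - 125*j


(1) = (u - 3)*(u + 3)
(2) = (z - 3)*(z^4 + z^3 - 19*z^2 - 49*z - 30) = (z - 5)*(z - 3)*(z^3 + 6*z^2 + 11*z + 6) = (z - 5)*(z - 3)*(z + 2)*(z^2 + 4*z + 3) = (z - 5)*(z - 3)*(z + 2)*(z + 3)*(z + 1)
(3) = (t - 3)*(t^2 - 3*t) = (t - 3)^2*(t)
(4) = (v - 5)*(v^3 - 15*v^2 + 75*v - 125) = (v - 5)^2*(v^2 - 10*v + 25) = (v - 5)^3*(v - 5)
(5) = (j - 5)*(j^3 - 10*j^2 + 25*j) = j*(j - 5)*(j^2 - 10*j + 25) = j*(j - 5)^2*(j - 5)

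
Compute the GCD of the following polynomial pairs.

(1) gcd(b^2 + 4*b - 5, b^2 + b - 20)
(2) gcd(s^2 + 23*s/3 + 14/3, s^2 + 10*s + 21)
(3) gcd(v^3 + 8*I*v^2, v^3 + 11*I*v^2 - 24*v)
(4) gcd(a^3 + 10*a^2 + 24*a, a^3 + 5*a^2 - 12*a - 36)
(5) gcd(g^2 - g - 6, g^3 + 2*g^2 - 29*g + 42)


(1) = b + 5
(2) = s + 7
(3) = gcd(v^2*(v + 8*I), v*(v + 3*I)*(v + 8*I)) = v^2 + 8*I*v
(4) = gcd(a*(a + 4)*(a + 6), (a - 3)*(a + 2)*(a + 6)) = a + 6
(5) = g - 3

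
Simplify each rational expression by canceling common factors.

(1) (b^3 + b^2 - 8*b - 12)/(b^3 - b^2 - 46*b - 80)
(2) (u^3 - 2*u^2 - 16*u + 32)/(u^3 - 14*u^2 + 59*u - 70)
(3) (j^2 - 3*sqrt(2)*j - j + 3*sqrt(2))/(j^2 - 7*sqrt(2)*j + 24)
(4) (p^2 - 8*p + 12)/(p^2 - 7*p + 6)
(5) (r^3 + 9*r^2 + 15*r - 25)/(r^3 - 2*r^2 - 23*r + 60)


(1) = (b^2 - b - 6)/(b^2 - 3*b - 40)
(2) = (u^2 - 16)/(u^2 - 12*u + 35)
(3) = (j - 1)/(j - 4*sqrt(2))
(4) = (p - 2)/(p - 1)
(5) = (r^2 + 4*r - 5)/(r^2 - 7*r + 12)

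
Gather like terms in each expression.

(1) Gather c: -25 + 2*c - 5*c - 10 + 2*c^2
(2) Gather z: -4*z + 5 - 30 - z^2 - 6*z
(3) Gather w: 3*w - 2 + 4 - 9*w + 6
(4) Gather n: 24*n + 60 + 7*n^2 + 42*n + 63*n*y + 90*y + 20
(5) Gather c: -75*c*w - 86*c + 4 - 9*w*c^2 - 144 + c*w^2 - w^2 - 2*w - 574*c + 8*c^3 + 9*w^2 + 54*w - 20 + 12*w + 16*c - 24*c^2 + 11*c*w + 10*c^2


(1) = 2*c^2 - 3*c - 35
(2) = -z^2 - 10*z - 25
(3) = 8 - 6*w
(4) = 7*n^2 + n*(63*y + 66) + 90*y + 80
(5) = 8*c^3 + c^2*(-9*w - 14) + c*(w^2 - 64*w - 644) + 8*w^2 + 64*w - 160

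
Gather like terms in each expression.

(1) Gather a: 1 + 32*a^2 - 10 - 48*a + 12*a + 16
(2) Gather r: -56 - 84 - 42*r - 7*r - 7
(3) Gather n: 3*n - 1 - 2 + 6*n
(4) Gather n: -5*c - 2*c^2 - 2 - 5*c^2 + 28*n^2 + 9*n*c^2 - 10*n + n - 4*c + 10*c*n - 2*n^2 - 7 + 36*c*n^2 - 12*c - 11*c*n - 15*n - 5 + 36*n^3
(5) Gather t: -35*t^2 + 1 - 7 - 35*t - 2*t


(1) = 32*a^2 - 36*a + 7
(2) = -49*r - 147
(3) = 9*n - 3
(4) = -7*c^2 - 21*c + 36*n^3 + n^2*(36*c + 26) + n*(9*c^2 - c - 24) - 14
(5) = -35*t^2 - 37*t - 6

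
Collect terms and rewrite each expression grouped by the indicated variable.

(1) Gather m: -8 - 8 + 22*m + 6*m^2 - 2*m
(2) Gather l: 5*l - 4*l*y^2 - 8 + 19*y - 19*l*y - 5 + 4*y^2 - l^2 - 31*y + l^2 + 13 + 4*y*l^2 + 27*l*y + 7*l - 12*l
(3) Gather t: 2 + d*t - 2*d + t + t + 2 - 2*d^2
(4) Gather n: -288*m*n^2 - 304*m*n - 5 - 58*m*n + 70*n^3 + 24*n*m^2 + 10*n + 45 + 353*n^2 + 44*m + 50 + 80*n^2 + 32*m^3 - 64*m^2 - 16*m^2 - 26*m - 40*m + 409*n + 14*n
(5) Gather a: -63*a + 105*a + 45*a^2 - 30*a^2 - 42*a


(1) = 6*m^2 + 20*m - 16
(2) = 4*l^2*y + l*(-4*y^2 + 8*y) + 4*y^2 - 12*y
(3) = -2*d^2 - 2*d + t*(d + 2) + 4
(4) = 32*m^3 - 80*m^2 - 22*m + 70*n^3 + n^2*(433 - 288*m) + n*(24*m^2 - 362*m + 433) + 90
(5) = 15*a^2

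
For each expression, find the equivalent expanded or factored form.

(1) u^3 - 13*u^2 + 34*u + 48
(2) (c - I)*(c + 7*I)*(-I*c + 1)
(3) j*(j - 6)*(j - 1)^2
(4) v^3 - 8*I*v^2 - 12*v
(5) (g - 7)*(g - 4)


(1) = (u - 8)*(u - 6)*(u + 1)
(2) = -I*c^3 + 7*c^2 - I*c + 7
(3) = j^4 - 8*j^3 + 13*j^2 - 6*j
(4) = v*(v - 6*I)*(v - 2*I)
(5) = g^2 - 11*g + 28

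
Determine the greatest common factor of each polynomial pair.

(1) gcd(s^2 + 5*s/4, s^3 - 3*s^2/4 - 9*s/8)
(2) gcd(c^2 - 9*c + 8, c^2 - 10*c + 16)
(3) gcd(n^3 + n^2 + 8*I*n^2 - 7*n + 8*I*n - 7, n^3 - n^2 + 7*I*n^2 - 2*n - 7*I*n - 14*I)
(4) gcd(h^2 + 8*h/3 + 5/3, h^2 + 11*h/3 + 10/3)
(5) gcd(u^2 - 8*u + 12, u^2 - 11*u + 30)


(1) = gcd(s*(s + 5/4), s*(s - 3/2)*(s + 3/4)) = s
(2) = gcd((c - 8)*(c - 1), (c - 8)*(c - 2)) = c - 8
(3) = n^2 + n*(1 + 7*I) + 7*I
(4) = gcd((h + 1)*(h + 5/3), (h + 5/3)*(h + 2)) = h + 5/3
(5) = u - 6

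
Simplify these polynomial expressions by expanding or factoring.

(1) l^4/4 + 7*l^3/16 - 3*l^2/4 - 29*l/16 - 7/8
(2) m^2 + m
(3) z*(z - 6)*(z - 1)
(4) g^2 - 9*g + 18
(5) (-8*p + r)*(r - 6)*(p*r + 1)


(1) = (l/4 + 1/4)*(l - 2)*(l + 1)*(l + 7/4)
(2) = m*(m + 1)
(3) = z^3 - 7*z^2 + 6*z
(4) = (g - 6)*(g - 3)
(5) = -8*p^2*r^2 + 48*p^2*r + p*r^3 - 6*p*r^2 - 8*p*r + 48*p + r^2 - 6*r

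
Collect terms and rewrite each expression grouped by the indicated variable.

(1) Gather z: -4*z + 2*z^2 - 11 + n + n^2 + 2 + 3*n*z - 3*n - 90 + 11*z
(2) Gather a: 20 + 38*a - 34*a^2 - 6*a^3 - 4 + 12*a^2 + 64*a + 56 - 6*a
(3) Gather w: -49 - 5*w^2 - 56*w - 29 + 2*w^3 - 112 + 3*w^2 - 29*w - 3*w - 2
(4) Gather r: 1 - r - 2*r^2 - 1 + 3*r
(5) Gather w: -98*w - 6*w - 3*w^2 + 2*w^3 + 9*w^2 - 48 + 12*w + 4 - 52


(1) = n^2 - 2*n + 2*z^2 + z*(3*n + 7) - 99
(2) = -6*a^3 - 22*a^2 + 96*a + 72
(3) = 2*w^3 - 2*w^2 - 88*w - 192
(4) = -2*r^2 + 2*r
(5) = 2*w^3 + 6*w^2 - 92*w - 96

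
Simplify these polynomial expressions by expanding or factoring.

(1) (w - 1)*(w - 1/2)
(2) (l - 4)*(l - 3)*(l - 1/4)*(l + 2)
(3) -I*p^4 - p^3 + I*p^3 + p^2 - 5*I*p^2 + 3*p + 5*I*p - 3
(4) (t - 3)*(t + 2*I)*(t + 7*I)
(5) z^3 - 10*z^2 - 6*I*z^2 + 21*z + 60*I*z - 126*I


(1) = w^2 - 3*w/2 + 1/2
(2) = l^4 - 21*l^3/4 - 3*l^2/4 + 49*l/2 - 6
(3) = (p - 1)*(p - 3*I)*(p + I)*(-I*p + 1)
(4) = t^3 - 3*t^2 + 9*I*t^2 - 14*t - 27*I*t + 42
(5) = (z - 7)*(z - 3)*(z - 6*I)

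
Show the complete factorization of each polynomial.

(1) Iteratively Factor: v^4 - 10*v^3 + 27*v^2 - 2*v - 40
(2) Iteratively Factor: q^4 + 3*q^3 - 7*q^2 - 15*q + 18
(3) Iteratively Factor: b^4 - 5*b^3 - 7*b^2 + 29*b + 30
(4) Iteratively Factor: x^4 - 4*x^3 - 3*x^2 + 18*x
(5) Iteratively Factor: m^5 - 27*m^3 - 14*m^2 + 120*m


(1) = (v - 5)*(v^3 - 5*v^2 + 2*v + 8) = (v - 5)*(v - 2)*(v^2 - 3*v - 4) = (v - 5)*(v - 2)*(v + 1)*(v - 4)
(2) = (q + 3)*(q^3 - 7*q + 6) = (q - 2)*(q + 3)*(q^2 + 2*q - 3) = (q - 2)*(q + 3)^2*(q - 1)
(3) = (b - 5)*(b^3 - 7*b - 6) = (b - 5)*(b + 2)*(b^2 - 2*b - 3) = (b - 5)*(b + 1)*(b + 2)*(b - 3)
(4) = (x + 2)*(x^3 - 6*x^2 + 9*x) = x*(x + 2)*(x^2 - 6*x + 9) = x*(x - 3)*(x + 2)*(x - 3)
(5) = (m + 3)*(m^4 - 3*m^3 - 18*m^2 + 40*m) = m*(m + 3)*(m^3 - 3*m^2 - 18*m + 40) = m*(m + 3)*(m + 4)*(m^2 - 7*m + 10) = m*(m - 5)*(m + 3)*(m + 4)*(m - 2)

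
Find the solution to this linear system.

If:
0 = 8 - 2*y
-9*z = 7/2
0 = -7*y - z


Then:
No Solution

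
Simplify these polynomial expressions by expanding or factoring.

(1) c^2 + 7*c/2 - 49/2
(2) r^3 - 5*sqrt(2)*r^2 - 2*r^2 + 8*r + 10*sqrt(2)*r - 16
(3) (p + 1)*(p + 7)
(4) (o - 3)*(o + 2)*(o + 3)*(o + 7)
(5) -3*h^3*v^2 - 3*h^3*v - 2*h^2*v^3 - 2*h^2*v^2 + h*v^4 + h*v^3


(1) = (c - 7/2)*(c + 7)
(2) = (r - 2)*(r - 4*sqrt(2))*(r - sqrt(2))
(3) = p^2 + 8*p + 7
(4) = o^4 + 9*o^3 + 5*o^2 - 81*o - 126
(5) = v*(-3*h + v)*(h + v)*(h*v + h)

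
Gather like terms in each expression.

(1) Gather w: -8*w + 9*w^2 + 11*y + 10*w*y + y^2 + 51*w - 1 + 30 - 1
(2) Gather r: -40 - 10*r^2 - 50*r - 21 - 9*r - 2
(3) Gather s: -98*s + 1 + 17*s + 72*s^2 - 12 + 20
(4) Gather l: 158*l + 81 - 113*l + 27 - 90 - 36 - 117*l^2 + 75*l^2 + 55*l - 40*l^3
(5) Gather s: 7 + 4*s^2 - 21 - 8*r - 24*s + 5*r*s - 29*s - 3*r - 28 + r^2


(1) = 9*w^2 + w*(10*y + 43) + y^2 + 11*y + 28
(2) = -10*r^2 - 59*r - 63
(3) = 72*s^2 - 81*s + 9
(4) = -40*l^3 - 42*l^2 + 100*l - 18
(5) = r^2 - 11*r + 4*s^2 + s*(5*r - 53) - 42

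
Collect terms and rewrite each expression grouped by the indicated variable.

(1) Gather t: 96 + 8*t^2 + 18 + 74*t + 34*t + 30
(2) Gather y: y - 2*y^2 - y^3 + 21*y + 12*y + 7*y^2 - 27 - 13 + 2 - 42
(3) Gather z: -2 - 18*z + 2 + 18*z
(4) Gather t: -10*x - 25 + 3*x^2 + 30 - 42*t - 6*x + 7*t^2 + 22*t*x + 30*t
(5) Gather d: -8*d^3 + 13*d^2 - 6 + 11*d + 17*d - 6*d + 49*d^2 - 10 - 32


(1) = 8*t^2 + 108*t + 144
(2) = -y^3 + 5*y^2 + 34*y - 80
(3) = 0
(4) = 7*t^2 + t*(22*x - 12) + 3*x^2 - 16*x + 5
(5) = -8*d^3 + 62*d^2 + 22*d - 48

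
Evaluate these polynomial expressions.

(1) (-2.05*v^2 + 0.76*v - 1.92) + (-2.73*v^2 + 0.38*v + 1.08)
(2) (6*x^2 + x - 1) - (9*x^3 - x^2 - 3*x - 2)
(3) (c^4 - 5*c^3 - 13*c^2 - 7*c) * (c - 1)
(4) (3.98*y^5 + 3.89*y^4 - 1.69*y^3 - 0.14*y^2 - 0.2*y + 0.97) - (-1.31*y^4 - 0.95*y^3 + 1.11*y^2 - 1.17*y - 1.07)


(1) = -4.78*v^2 + 1.14*v - 0.84
(2) = -9*x^3 + 7*x^2 + 4*x + 1
(3) = c^5 - 6*c^4 - 8*c^3 + 6*c^2 + 7*c
(4) = 3.98*y^5 + 5.2*y^4 - 0.74*y^3 - 1.25*y^2 + 0.97*y + 2.04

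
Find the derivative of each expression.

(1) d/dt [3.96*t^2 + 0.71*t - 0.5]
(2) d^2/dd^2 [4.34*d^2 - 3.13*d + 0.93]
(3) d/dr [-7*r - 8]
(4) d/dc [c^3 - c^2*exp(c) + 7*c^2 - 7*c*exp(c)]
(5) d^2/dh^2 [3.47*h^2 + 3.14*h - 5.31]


(1) = 7.92*t + 0.71
(2) = 8.68000000000000
(3) = -7
(4) = -c^2*exp(c) + 3*c^2 - 9*c*exp(c) + 14*c - 7*exp(c)
(5) = 6.94000000000000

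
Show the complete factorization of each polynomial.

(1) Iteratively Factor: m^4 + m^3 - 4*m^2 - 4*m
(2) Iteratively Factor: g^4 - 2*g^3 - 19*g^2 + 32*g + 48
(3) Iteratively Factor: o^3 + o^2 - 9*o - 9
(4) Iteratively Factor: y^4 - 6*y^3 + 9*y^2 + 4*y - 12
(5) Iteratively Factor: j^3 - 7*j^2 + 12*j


(1) = (m - 2)*(m^3 + 3*m^2 + 2*m) = (m - 2)*(m + 2)*(m^2 + m) = (m - 2)*(m + 1)*(m + 2)*(m)
(2) = (g + 1)*(g^3 - 3*g^2 - 16*g + 48) = (g - 3)*(g + 1)*(g^2 - 16) = (g - 3)*(g + 1)*(g + 4)*(g - 4)
(3) = (o + 3)*(o^2 - 2*o - 3) = (o - 3)*(o + 3)*(o + 1)
(4) = (y - 2)*(y^3 - 4*y^2 + y + 6) = (y - 2)*(y + 1)*(y^2 - 5*y + 6) = (y - 3)*(y - 2)*(y + 1)*(y - 2)
(5) = (j - 3)*(j^2 - 4*j) = j*(j - 3)*(j - 4)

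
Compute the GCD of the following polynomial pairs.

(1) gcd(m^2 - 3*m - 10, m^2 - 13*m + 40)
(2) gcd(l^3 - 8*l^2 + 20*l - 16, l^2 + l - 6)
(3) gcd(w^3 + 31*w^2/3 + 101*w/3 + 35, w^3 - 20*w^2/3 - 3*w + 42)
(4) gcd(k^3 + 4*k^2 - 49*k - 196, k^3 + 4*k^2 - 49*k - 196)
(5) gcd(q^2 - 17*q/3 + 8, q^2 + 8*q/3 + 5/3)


(1) = gcd((m - 5)*(m + 2), (m - 8)*(m - 5)) = m - 5
(2) = gcd((l - 4)*(l - 2)^2, (l - 2)*(l + 3)) = l - 2
(3) = gcd((w + 7/3)*(w + 3)*(w + 5), (w - 6)*(w - 3)*(w + 7/3)) = w + 7/3
(4) = gcd((k - 7)*(k + 4)*(k + 7), (k - 7)*(k + 4)*(k + 7)) = k^3 + 4*k^2 - 49*k - 196
(5) = 1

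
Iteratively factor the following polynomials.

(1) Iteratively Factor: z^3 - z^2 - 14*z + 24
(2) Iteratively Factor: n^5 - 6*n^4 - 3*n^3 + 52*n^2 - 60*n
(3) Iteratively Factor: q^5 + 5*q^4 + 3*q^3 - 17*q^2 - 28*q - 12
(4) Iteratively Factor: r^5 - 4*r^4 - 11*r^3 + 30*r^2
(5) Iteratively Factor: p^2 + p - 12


(1) = (z - 2)*(z^2 + z - 12) = (z - 3)*(z - 2)*(z + 4)
(2) = (n)*(n^4 - 6*n^3 - 3*n^2 + 52*n - 60) = n*(n + 3)*(n^3 - 9*n^2 + 24*n - 20) = n*(n - 5)*(n + 3)*(n^2 - 4*n + 4) = n*(n - 5)*(n - 2)*(n + 3)*(n - 2)
(3) = (q + 1)*(q^4 + 4*q^3 - q^2 - 16*q - 12) = (q + 1)*(q + 3)*(q^3 + q^2 - 4*q - 4) = (q + 1)*(q + 2)*(q + 3)*(q^2 - q - 2) = (q - 2)*(q + 1)*(q + 2)*(q + 3)*(q + 1)
(4) = (r - 2)*(r^4 - 2*r^3 - 15*r^2) = (r - 2)*(r + 3)*(r^3 - 5*r^2) = r*(r - 2)*(r + 3)*(r^2 - 5*r) = r*(r - 5)*(r - 2)*(r + 3)*(r)
(5) = (p + 4)*(p - 3)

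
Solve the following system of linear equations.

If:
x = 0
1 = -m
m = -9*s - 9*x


Then:
m = -1
s = 1/9
x = 0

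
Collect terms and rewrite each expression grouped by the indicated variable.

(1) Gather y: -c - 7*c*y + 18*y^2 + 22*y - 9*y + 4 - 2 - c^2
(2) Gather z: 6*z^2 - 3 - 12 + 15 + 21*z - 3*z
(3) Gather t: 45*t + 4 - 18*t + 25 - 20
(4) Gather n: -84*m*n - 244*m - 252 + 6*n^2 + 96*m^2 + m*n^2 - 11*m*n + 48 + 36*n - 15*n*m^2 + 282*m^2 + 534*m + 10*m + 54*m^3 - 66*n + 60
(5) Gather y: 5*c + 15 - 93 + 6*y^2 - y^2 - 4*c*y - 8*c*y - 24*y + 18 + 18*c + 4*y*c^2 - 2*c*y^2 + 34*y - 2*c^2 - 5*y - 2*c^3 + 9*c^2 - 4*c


(1) = -c^2 - c + 18*y^2 + y*(13 - 7*c) + 2
(2) = 6*z^2 + 18*z
(3) = 27*t + 9
(4) = 54*m^3 + 378*m^2 + 300*m + n^2*(m + 6) + n*(-15*m^2 - 95*m - 30) - 144
(5) = -2*c^3 + 7*c^2 + 19*c + y^2*(5 - 2*c) + y*(4*c^2 - 12*c + 5) - 60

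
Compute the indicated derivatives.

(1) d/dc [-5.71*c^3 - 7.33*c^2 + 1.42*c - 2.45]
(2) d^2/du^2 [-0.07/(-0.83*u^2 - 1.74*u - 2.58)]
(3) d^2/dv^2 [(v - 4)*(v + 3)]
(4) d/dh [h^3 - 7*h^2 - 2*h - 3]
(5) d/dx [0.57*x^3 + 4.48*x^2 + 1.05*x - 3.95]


(1) = -17.13*c^2 - 14.66*c + 1.42
(2) = (-0.096446*u^2 - 0.202188*u + 0.07*(1.66*u + 1.74)*(3.32*u + 3.48) - 0.299796)/(0.83*u^2 + 1.74*u + 2.58)^3
(3) = 2
(4) = 3*h^2 - 14*h - 2
(5) = 1.71*x^2 + 8.96*x + 1.05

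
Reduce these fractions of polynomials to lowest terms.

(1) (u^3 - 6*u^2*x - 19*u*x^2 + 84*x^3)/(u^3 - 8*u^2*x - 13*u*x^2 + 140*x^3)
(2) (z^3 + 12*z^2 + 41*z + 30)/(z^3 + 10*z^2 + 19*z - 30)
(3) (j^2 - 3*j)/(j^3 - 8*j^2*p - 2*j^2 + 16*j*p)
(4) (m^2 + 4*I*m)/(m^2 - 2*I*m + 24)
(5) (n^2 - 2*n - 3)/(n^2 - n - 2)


(1) = (-u + 3*x)/(-u + 5*x)
(2) = (z + 1)/(z - 1)
(3) = (3 - j)/(-j^2 + 8*j*p + 2*j - 16*p)
(4) = m/(m - 6*I)
(5) = (n - 3)/(n - 2)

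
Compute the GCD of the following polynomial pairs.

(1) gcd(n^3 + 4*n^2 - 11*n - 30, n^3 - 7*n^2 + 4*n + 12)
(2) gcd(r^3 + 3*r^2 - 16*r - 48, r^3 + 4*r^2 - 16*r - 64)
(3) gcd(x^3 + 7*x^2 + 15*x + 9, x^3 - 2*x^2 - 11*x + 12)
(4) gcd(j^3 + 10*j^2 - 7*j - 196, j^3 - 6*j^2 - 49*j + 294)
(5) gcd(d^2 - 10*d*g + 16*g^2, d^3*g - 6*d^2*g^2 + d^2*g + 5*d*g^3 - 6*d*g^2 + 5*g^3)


(1) = 1
(2) = r^2 - 16
(3) = x + 3
(4) = j + 7
(5) = gcd((d - 8*g)*(d - 2*g), (d - 5*g)*(d - g)*(d*g + g)) = 1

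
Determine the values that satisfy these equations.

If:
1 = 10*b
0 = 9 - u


Then:
b = 1/10
u = 9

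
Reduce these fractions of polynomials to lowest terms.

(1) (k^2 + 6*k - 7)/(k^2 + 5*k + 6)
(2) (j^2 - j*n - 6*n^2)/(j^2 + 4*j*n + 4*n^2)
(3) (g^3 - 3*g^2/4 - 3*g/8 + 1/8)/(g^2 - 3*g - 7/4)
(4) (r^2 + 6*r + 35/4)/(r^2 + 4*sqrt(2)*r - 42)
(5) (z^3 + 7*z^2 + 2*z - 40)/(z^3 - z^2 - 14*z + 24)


(1) = (k^2 + 6*k - 7)/(k^2 + 5*k + 6)
(2) = (j - 3*n)/(j + 2*n)
(3) = (4*g^2 - 5*g + 1)/(4*g - 14)
(4) = (4*r^2 + 24*r + 35)/(4*r^2 + 16*sqrt(2)*r - 168)
(5) = (z + 5)/(z - 3)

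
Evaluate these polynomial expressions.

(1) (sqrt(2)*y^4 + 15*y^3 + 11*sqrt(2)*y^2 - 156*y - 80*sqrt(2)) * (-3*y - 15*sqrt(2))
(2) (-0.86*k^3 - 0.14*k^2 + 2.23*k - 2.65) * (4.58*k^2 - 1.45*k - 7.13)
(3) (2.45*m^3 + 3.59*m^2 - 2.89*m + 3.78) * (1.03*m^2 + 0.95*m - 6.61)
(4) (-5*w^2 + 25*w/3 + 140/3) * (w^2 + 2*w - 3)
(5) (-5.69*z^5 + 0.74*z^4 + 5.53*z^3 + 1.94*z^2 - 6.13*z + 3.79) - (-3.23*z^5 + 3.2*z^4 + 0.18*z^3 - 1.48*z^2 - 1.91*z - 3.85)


(1) = -3*sqrt(2)*y^5 - 75*y^4 - 258*sqrt(2)*y^3 + 138*y^2 + 2580*sqrt(2)*y + 2400
(2) = -3.9388*k^5 + 0.6058*k^4 + 16.5482*k^3 - 14.3723*k^2 - 12.0574*k + 18.8945
(3) = 2.5235*m^5 + 6.0252*m^4 - 15.7607*m^3 - 22.582*m^2 + 22.6939*m - 24.9858
(4) = -5*w^4 - 5*w^3/3 + 235*w^2/3 + 205*w/3 - 140
(5) = -2.46*z^5 - 2.46*z^4 + 5.35*z^3 + 3.42*z^2 - 4.22*z + 7.64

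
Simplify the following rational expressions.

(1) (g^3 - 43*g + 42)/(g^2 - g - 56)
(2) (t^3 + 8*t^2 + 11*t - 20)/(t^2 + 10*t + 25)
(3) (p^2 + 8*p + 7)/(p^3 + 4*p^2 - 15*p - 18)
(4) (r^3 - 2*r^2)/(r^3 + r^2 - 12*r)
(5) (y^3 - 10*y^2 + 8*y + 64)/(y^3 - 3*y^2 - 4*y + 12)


(1) = (g^2 - 7*g + 6)/(g - 8)
(2) = (t^2 + 3*t - 4)/(t + 5)
(3) = (p + 7)/(p^2 + 3*p - 18)
(4) = (r^2 - 2*r)/(r^2 + r - 12)
(5) = (y^2 - 12*y + 32)/(y^2 - 5*y + 6)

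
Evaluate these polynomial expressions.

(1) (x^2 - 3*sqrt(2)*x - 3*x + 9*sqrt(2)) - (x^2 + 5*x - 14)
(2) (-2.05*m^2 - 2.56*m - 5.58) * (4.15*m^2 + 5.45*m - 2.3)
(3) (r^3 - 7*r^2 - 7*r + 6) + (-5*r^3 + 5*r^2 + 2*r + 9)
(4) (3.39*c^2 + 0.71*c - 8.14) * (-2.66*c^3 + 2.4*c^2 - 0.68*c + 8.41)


(1) = -8*x - 3*sqrt(2)*x + 9*sqrt(2) + 14
(2) = -8.5075*m^4 - 21.7965*m^3 - 32.394*m^2 - 24.523*m + 12.834
(3) = -4*r^3 - 2*r^2 - 5*r + 15
(4) = -9.0174*c^5 + 6.2474*c^4 + 21.0512*c^3 + 8.4911*c^2 + 11.5063*c - 68.4574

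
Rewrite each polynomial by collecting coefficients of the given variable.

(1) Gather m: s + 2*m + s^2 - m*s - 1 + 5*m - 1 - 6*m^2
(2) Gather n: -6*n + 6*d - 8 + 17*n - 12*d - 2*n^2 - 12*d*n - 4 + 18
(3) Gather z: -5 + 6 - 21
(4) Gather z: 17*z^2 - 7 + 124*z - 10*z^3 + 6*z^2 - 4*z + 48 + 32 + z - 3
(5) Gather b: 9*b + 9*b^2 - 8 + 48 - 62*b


(1) = -6*m^2 + m*(7 - s) + s^2 + s - 2
(2) = -6*d - 2*n^2 + n*(11 - 12*d) + 6
(3) = -20
(4) = -10*z^3 + 23*z^2 + 121*z + 70
(5) = 9*b^2 - 53*b + 40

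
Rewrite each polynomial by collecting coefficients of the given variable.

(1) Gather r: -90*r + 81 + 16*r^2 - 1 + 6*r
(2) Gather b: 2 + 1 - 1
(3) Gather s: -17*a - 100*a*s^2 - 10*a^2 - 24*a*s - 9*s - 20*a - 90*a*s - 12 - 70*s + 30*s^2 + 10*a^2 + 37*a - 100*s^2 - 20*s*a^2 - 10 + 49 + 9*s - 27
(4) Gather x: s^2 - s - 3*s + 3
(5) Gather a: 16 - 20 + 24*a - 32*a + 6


(1) = 16*r^2 - 84*r + 80
(2) = 2
(3) = s^2*(-100*a - 70) + s*(-20*a^2 - 114*a - 70)
(4) = s^2 - 4*s + 3
(5) = 2 - 8*a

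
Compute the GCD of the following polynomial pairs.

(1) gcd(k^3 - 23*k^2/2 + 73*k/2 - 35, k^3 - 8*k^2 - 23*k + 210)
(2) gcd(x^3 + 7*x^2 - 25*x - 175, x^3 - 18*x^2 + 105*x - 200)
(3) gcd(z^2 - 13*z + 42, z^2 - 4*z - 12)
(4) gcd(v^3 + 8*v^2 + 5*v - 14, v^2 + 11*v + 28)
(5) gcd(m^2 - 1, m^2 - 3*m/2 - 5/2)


(1) = k - 7
(2) = gcd((x - 5)*(x + 5)*(x + 7), (x - 8)*(x - 5)^2) = x - 5
(3) = z - 6
(4) = v + 7
(5) = gcd((m - 1)*(m + 1), (m - 5/2)*(m + 1)) = m + 1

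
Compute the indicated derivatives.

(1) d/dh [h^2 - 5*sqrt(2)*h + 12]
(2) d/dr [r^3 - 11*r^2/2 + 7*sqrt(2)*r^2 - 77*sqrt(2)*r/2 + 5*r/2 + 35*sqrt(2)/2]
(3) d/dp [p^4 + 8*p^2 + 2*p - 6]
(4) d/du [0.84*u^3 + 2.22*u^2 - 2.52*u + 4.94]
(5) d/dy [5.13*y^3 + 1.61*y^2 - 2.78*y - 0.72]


(1) = 2*h - 5*sqrt(2)
(2) = 3*r^2 - 11*r + 14*sqrt(2)*r - 77*sqrt(2)/2 + 5/2
(3) = 4*p^3 + 16*p + 2
(4) = 2.52*u^2 + 4.44*u - 2.52
(5) = 15.39*y^2 + 3.22*y - 2.78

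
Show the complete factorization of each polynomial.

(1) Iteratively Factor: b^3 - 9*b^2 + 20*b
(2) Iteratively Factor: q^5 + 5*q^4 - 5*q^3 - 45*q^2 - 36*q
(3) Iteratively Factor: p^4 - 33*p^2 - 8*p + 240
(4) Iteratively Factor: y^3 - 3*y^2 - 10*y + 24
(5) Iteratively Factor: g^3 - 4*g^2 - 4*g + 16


(1) = (b - 4)*(b^2 - 5*b) = b*(b - 4)*(b - 5)
(2) = (q - 3)*(q^4 + 8*q^3 + 19*q^2 + 12*q) = (q - 3)*(q + 1)*(q^3 + 7*q^2 + 12*q) = q*(q - 3)*(q + 1)*(q^2 + 7*q + 12) = q*(q - 3)*(q + 1)*(q + 4)*(q + 3)
(3) = (p - 3)*(p^3 + 3*p^2 - 24*p - 80) = (p - 3)*(p + 4)*(p^2 - p - 20) = (p - 3)*(p + 4)^2*(p - 5)
(4) = (y + 3)*(y^2 - 6*y + 8) = (y - 4)*(y + 3)*(y - 2)
(5) = (g + 2)*(g^2 - 6*g + 8) = (g - 4)*(g + 2)*(g - 2)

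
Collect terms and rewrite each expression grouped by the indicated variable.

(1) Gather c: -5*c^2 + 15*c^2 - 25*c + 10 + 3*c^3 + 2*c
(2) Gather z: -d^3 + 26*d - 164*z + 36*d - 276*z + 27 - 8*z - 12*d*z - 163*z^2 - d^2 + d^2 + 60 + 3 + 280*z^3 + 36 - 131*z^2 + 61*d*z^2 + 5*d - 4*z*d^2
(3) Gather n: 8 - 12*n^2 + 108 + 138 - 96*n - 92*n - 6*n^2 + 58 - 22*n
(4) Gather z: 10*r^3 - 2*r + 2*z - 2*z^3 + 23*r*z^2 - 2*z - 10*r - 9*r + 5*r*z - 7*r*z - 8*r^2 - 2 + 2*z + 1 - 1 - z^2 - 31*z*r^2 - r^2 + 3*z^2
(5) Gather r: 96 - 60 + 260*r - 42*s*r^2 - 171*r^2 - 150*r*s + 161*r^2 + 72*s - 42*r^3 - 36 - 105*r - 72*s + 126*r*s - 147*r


(1) = 3*c^3 + 10*c^2 - 23*c + 10
(2) = -d^3 + 67*d + 280*z^3 + z^2*(61*d - 294) + z*(-4*d^2 - 12*d - 448) + 126
(3) = -18*n^2 - 210*n + 312
(4) = 10*r^3 - 9*r^2 - 21*r - 2*z^3 + z^2*(23*r + 2) + z*(-31*r^2 - 2*r + 2) - 2
(5) = -42*r^3 + r^2*(-42*s - 10) + r*(8 - 24*s)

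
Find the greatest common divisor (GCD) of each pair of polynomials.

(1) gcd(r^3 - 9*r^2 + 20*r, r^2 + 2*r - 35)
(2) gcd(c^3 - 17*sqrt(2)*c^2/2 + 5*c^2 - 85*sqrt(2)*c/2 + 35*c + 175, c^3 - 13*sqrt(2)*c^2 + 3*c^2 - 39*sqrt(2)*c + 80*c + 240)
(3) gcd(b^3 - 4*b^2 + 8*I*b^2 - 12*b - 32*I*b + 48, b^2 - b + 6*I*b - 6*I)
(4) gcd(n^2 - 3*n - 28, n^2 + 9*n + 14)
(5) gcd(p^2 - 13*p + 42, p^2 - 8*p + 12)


(1) = gcd(r*(r - 5)*(r - 4), (r - 5)*(r + 7)) = r - 5
(2) = c - 5*sqrt(2)
(3) = b + 6*I
(4) = gcd((n - 7)*(n + 4), (n + 2)*(n + 7)) = 1
(5) = p - 6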